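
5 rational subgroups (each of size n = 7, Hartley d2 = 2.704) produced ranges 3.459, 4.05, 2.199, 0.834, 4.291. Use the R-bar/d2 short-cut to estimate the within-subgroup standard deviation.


R_bar = (3.459 + 4.05 + 2.199 + 0.834 + 4.291) / 5
R_bar = 14.833 / 5 = 2.9666
sigma_hat = R_bar / d2 = 2.9666 / 2.704 = 1.0971

1.0971


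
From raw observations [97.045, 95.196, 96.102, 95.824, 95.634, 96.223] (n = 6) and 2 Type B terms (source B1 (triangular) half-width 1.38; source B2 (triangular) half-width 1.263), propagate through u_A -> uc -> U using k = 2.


mean = (97.045 + 95.196 + 96.102 + 95.824 + 95.634 + 96.223) / 6 = 96.004
s = sqrt(sum((x - mean)^2)/(n-1)) = 0.62664344
u_A = s / sqrt(n) = 0.62664344 / sqrt(6) = 0.25582611
u_B1 = 1.38 / sqrt(6) = 0.56338264
u_B2 = 1.263 / sqrt(6) = 0.51561759
uc = sqrt(0.25582611^2 + 0.56338264^2 + 0.51561759^2) = 0.80542442
U = k * uc = 2 * 0.80542442
U = 1.6108

1.6108


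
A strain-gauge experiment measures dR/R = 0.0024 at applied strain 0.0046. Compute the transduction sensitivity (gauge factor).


GF = (dR/R) / epsilon
= 0.0024 / 0.0046
= 0.5217

0.5217


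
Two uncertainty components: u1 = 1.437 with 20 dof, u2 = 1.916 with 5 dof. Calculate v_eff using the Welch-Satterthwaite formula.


uc = sqrt(u1^2 + u2^2) = sqrt(1.437^2 + 1.916^2) = 2.395
v_eff = uc^4 / (u1^4/v1 + u2^4/v2)
= 2.395^4 / (1.437^4/20 + 1.916^4/5)
= 32.901983 / 2.9085353
v_eff = 11.3122

11.3122


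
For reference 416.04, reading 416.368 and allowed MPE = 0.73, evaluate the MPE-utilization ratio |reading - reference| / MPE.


e = indication - reference = 416.368 - 416.04 = 0.3280
|e| = 0.3280
ratio = |e| / MPE = 0.3280 / 0.73
ratio = 0.4493

0.4493


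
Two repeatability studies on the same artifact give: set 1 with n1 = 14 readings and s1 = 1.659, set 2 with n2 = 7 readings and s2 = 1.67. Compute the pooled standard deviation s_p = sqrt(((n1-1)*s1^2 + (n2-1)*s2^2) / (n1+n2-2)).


s_p = sqrt(((n1-1)*s1^2 + (n2-1)*s2^2) / (n1+n2-2))
numerator = (14-1)*1.659^2 + (7-1)*1.67^2 = 35.779653 + 16.7334 = 52.513053
denominator = 14 + 7 - 2 = 19
s_p^2 = 52.513053 / 19 = 2.7638449
s_p = sqrt(2.7638449) = 1.6625

1.6625


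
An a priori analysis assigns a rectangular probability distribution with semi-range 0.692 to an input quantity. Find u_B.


u_B = half_width / sqrt(3)
u_B = 0.692 / 1.7320508
u_B = 0.3995

0.3995


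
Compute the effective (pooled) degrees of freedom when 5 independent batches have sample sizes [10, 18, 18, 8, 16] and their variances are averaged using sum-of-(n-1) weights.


nu = sum_i (n_i - 1)
nu = ((10 - 1) + (18 - 1) + (18 - 1) + (8 - 1) + (16 - 1))
nu = 9 + 17 + 17 + 7 + 15
nu = 65

65


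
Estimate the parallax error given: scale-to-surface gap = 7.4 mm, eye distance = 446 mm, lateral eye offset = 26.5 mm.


error = h * offset / d
= 7.4 * 26.5 / 446
= 0.4397

0.4397


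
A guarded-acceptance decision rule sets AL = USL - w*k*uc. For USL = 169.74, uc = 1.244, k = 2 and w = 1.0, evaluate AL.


U = k * uc = 2 * 1.244 = 2.488
guard band g = w * U = 1.0 * 2.488 = 2.488
AL = USL - g = 169.74 - 2.488
AL = 167.2520

167.2520


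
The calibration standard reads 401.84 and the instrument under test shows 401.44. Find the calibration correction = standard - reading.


Correction = standard - reading
= 401.84 - 401.44
= 0.4000

0.4000


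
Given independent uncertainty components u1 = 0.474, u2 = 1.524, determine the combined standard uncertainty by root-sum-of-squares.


uc = sqrt(0.474^2 + 1.524^2)
uc = sqrt(2.547252)
uc = 1.5960

1.5960


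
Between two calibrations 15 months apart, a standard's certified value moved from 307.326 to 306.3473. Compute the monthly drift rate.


rate = (v2 - v1) / months
= (306.3473 - 307.326) / 15
= -0.9787 / 15
= -0.0652

-0.0652


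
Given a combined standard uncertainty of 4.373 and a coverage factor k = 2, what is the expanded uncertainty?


U = k * uc
U = 2 * 4.373
U = 8.7460

8.7460


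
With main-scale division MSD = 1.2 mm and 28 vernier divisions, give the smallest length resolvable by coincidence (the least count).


LC = MSD / n_div
= 1.2 / 28
= 0.0429

0.0429


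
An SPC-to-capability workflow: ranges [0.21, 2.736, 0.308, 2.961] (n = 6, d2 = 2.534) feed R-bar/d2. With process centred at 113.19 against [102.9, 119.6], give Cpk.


R_bar = (0.21 + 2.736 + 0.308 + 2.961) / 4 = 1.55375
sigma = R_bar / d2 = 1.55375 / 2.534 = 0.61316101
Cp = (USL - LSL)/(6*sigma) = (119.6 - 102.9)/(6*0.61316101) = 4.5393
Cpu = (119.6 - 113.19)/(3*0.61316101) = 3.4847
Cpl = (113.19 - 102.9)/(3*0.61316101) = 5.5940
Cpk = min(Cpu, Cpl) = 3.4847

3.4847


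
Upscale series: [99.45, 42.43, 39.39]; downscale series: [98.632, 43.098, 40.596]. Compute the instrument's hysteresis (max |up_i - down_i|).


|99.45 - 98.632| = 0.8180
|42.43 - 43.098| = 0.6680
|39.39 - 40.596| = 1.2060
hysteresis = max(diffs) = 1.2060

1.2060


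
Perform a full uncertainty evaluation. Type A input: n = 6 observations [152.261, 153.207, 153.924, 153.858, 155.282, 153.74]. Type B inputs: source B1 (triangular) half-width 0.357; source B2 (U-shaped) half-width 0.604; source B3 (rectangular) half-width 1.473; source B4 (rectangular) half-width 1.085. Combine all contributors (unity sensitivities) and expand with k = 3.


mean = (152.261 + 153.207 + 153.924 + 153.858 + 155.282 + 153.74) / 6 = 153.712
s = sqrt(sum((x - mean)^2)/(n-1)) = 0.98917845
u_A = s / sqrt(n) = 0.98917845 / sqrt(6) = 0.40383041
u_B1 = 0.357 / sqrt(6) = 0.14574464
u_B2 = 0.604 / sqrt(2) = 0.4270925
u_B3 = 1.473 / sqrt(3) = 0.85043695
u_B4 = 1.085 / sqrt(3) = 0.62642504
uc = sqrt(0.40383041^2 + 0.14574464^2 + 0.4270925^2 + 0.85043695^2 + 0.62642504^2) = 1.2175302
U = k * uc = 3 * 1.2175302
U = 3.6526

3.6526


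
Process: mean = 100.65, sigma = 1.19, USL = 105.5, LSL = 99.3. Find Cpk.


Cpu = (USL - mean) / (3*sigma) = (105.5 - 100.65) / (3*1.19) = 1.3585
Cpl = (mean - LSL) / (3*sigma) = (100.65 - 99.3) / (3*1.19) = 0.3782
Cpk = min(Cpu, Cpl) = 0.3782

0.3782


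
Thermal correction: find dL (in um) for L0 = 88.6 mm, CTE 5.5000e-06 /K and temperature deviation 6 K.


dL = L * alpha * dT
= 88.6 * 5.5000e-06 * 6
= 0.0029238 mm
dL_um = 0.0029238 * 1000 = 2.9238 um

2.9238


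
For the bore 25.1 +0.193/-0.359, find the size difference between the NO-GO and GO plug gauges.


GO = nominal - lower_tol (smallest hole = maximum material condition)
GO = 25.1 - 0.359 = 24.741
NO-GO = nominal + upper_tol (largest hole = least material condition)
NO-GO = 25.1 + 0.193 = 25.293
spread = NO-GO - GO = 25.293 - 24.741 = 0.5520

0.5520


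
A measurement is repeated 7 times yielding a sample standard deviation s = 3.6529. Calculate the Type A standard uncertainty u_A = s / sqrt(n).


u_A = s / sqrt(n)
u_A = 3.6529 / sqrt(7)
u_A = 3.6529 / 2.6457513
u_A = 1.3807

1.3807


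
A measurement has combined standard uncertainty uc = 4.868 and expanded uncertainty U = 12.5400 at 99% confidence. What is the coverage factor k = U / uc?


k = U / uc
k = 12.5400 / 4.868
k = 2.576

2.576


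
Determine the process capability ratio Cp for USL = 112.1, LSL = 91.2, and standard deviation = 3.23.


Cp = (USL - LSL) / (6 * sigma)
= (112.1 - 91.2) / (6 * 3.23)
= 20.9000 / 19.3800
= 1.0784

1.0784


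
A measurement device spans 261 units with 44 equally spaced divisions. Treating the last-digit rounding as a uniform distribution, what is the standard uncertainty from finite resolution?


resolution = range / divisions
resolution = 261 / 44 = 5.9318182
u_res = resolution / (2*sqrt(3))
u_res = 5.9318182 / 3.4641016
u_res = 1.7124

1.7124


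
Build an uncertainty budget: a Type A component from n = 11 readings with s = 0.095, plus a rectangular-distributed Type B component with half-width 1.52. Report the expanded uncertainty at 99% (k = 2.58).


u_A = s / sqrt(n) = 0.095 / sqrt(11) = 0.028643578
u_B = half_width / sqrt(3) = 1.52 / sqrt(3) = 0.87757241
uc = sqrt(u_A^2 + u_B^2) = sqrt(0.028643578^2 + 0.87757241^2) = 0.87803974
U = k * uc = 2.58 * 0.87803974
U = 2.2653

2.2653


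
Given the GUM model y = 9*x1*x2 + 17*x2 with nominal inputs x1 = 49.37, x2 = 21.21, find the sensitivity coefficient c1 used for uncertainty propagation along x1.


y = 9*x1*x2 + 17*x2
dy/dx1 = 9*x2
Evaluate at x2 = 21.21: c1 = 9 * 21.21
c1 = 190.8900

190.8900


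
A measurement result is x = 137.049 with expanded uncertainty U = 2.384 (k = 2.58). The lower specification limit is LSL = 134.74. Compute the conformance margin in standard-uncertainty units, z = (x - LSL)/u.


u = U / k = 2.384 / 2.58 = 0.92403101
margin = |LSL - x| = |134.74 - 137.049| = 2.309
z = margin / u = 2.309 / 0.92403101
z = 2.4988

2.4988


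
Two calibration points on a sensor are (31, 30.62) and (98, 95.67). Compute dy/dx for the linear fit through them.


slope = (y2 - y1) / (x2 - x1)
= (95.67 - 30.62) / (98 - 31)
= 65.0500 / 67
= 0.9709

0.9709


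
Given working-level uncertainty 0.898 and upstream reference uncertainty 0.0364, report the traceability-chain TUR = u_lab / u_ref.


TUR = u_lab / u_ref
= 0.898 / 0.0364
= 24.6703

24.6703


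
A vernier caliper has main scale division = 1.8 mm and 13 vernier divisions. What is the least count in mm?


LC = MSD / n_div
= 1.8 / 13
= 0.1385

0.1385


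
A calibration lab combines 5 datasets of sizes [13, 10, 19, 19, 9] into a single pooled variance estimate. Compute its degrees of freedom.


nu = sum_i (n_i - 1)
nu = ((13 - 1) + (10 - 1) + (19 - 1) + (19 - 1) + (9 - 1))
nu = 12 + 9 + 18 + 18 + 8
nu = 65

65


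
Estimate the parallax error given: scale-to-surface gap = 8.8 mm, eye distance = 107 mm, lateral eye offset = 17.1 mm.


error = h * offset / d
= 8.8 * 17.1 / 107
= 1.4064

1.4064


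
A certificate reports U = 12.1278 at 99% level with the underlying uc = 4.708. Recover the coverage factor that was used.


k = U / uc
k = 12.1278 / 4.708
k = 2.576

2.576


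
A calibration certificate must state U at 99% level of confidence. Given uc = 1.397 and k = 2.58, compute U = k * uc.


U = k * uc
U = 2.58 * 1.397
U = 3.6043

3.6043


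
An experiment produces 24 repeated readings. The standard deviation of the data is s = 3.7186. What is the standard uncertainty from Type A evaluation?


u_A = s / sqrt(n)
u_A = 3.7186 / sqrt(24)
u_A = 3.7186 / 4.8989795
u_A = 0.7591

0.7591


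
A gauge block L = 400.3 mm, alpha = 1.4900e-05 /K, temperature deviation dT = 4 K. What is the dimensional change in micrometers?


dL = L * alpha * dT
= 400.3 * 1.4900e-05 * 4
= 0.0238579 mm
dL_um = 0.0238579 * 1000 = 23.8579 um

23.8579


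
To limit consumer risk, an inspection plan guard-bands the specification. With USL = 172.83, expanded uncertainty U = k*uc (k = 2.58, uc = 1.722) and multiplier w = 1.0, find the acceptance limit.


U = k * uc = 2.58 * 1.722 = 4.44276
guard band g = w * U = 1.0 * 4.44276 = 4.44276
AL = USL - g = 172.83 - 4.44276
AL = 168.3872

168.3872


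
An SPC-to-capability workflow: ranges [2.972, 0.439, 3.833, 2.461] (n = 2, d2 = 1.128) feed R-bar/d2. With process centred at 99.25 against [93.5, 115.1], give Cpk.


R_bar = (2.972 + 0.439 + 3.833 + 2.461) / 4 = 2.42625
sigma = R_bar / d2 = 2.42625 / 1.128 = 2.1509309
Cp = (USL - LSL)/(6*sigma) = (115.1 - 93.5)/(6*2.1509309) = 1.6737
Cpu = (115.1 - 99.25)/(3*2.1509309) = 2.4563
Cpl = (99.25 - 93.5)/(3*2.1509309) = 0.8911
Cpk = min(Cpu, Cpl) = 0.8911

0.8911


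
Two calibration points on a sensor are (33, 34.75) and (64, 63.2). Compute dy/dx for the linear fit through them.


slope = (y2 - y1) / (x2 - x1)
= (63.2 - 34.75) / (64 - 33)
= 28.4500 / 31
= 0.9177

0.9177


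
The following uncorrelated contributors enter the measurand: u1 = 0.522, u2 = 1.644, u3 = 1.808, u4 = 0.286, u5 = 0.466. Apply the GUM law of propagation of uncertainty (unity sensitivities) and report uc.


uc = sqrt(0.522^2 + 1.644^2 + 1.808^2 + 0.286^2 + 0.466^2)
uc = sqrt(6.543036)
uc = 2.5579

2.5579


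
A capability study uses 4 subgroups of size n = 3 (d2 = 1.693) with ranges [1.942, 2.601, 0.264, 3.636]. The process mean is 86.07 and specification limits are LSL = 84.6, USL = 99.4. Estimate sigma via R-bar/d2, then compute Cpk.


R_bar = (1.942 + 2.601 + 0.264 + 3.636) / 4 = 2.11075
sigma = R_bar / d2 = 2.11075 / 1.693 = 1.2467513
Cp = (USL - LSL)/(6*sigma) = (99.4 - 84.6)/(6*1.2467513) = 1.9785
Cpu = (99.4 - 86.07)/(3*1.2467513) = 3.5639
Cpl = (86.07 - 84.6)/(3*1.2467513) = 0.3930
Cpk = min(Cpu, Cpl) = 0.3930

0.3930


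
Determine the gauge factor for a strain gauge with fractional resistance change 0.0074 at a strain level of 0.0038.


GF = (dR/R) / epsilon
= 0.0074 / 0.0038
= 1.9474

1.9474


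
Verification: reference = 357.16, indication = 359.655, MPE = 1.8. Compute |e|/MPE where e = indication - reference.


e = indication - reference = 359.655 - 357.16 = 2.4950
|e| = 2.4950
ratio = |e| / MPE = 2.4950 / 1.8
ratio = 1.3861

1.3861


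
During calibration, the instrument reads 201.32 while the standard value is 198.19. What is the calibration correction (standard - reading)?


Correction = standard - reading
= 198.19 - 201.32
= -3.1300

-3.1300


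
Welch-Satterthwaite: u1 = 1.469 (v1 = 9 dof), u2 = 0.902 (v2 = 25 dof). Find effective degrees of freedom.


uc = sqrt(u1^2 + u2^2) = sqrt(1.469^2 + 0.902^2) = 1.7238228
v_eff = uc^4 / (u1^4/v1 + u2^4/v2)
= 1.7238228^4 / (1.469^4/9 + 0.902^4/25)
= 8.8301988 / 0.5438998
v_eff = 16.2350

16.2350


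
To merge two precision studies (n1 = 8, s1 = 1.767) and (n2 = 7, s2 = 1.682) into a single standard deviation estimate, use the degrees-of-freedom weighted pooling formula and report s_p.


s_p = sqrt(((n1-1)*s1^2 + (n2-1)*s2^2) / (n1+n2-2))
numerator = (8-1)*1.767^2 + (7-1)*1.682^2 = 21.856023 + 16.974744 = 38.830767
denominator = 8 + 7 - 2 = 13
s_p^2 = 38.830767 / 13 = 2.9869821
s_p = sqrt(2.9869821) = 1.7283

1.7283


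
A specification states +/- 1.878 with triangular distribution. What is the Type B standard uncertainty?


u_B = half_width / sqrt(6)
u_B = 1.878 / 2.4494897
u_B = 0.7667

0.7667


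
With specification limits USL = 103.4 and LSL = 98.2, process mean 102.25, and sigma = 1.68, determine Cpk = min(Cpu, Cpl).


Cpu = (USL - mean) / (3*sigma) = (103.4 - 102.25) / (3*1.68) = 0.2282
Cpl = (mean - LSL) / (3*sigma) = (102.25 - 98.2) / (3*1.68) = 0.8036
Cpk = min(Cpu, Cpl) = 0.2282

0.2282


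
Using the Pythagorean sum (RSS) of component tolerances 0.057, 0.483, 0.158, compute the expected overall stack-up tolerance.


RSS = sqrt(0.057^2 + 0.483^2 + 0.158^2)
= sqrt(0.261502)
= 0.5114

0.5114


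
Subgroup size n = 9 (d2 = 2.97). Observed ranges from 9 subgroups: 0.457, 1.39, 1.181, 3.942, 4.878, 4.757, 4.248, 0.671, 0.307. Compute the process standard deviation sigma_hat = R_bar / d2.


R_bar = (0.457 + 1.39 + 1.181 + 3.942 + 4.878 + 4.757 + 4.248 + 0.671 + 0.307) / 9
R_bar = 21.831 / 9 = 2.4256667
sigma_hat = R_bar / d2 = 2.4256667 / 2.97 = 0.8167

0.8167


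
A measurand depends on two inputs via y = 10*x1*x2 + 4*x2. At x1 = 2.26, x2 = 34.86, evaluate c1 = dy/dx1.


y = 10*x1*x2 + 4*x2
dy/dx1 = 10*x2
Evaluate at x2 = 34.86: c1 = 10 * 34.86
c1 = 348.6000

348.6000


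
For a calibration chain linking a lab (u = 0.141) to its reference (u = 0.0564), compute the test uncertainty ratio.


TUR = u_lab / u_ref
= 0.141 / 0.0564
= 2.5000

2.5000


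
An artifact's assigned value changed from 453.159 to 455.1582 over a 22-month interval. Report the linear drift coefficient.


rate = (v2 - v1) / months
= (455.1582 - 453.159) / 22
= 1.9992 / 22
= 0.0909

0.0909


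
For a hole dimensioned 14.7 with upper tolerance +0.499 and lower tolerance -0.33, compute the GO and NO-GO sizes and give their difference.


GO = nominal - lower_tol (smallest hole = maximum material condition)
GO = 14.7 - 0.33 = 14.37
NO-GO = nominal + upper_tol (largest hole = least material condition)
NO-GO = 14.7 + 0.499 = 15.199
spread = NO-GO - GO = 15.199 - 14.37 = 0.8290

0.8290


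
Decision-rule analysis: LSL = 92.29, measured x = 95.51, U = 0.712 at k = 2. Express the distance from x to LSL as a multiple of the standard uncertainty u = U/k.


u = U / k = 0.712 / 2 = 0.356
margin = |LSL - x| = |92.29 - 95.51| = 3.22
z = margin / u = 3.22 / 0.356
z = 9.0449

9.0449


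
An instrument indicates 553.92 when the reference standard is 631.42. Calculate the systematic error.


Systematic error = measured - true
= 553.92 - 631.42
= -77.5000

-77.5000


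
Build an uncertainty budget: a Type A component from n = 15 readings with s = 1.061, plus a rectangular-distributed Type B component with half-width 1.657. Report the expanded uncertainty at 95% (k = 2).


u_A = s / sqrt(n) = 1.061 / sqrt(15) = 0.27394902
u_B = half_width / sqrt(3) = 1.657 / sqrt(3) = 0.9566694
uc = sqrt(u_A^2 + u_B^2) = sqrt(0.27394902^2 + 0.9566694^2) = 0.9951203
U = k * uc = 2 * 0.9951203
U = 1.9902

1.9902


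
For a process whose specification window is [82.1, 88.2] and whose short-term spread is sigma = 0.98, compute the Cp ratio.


Cp = (USL - LSL) / (6 * sigma)
= (88.2 - 82.1) / (6 * 0.98)
= 6.1000 / 5.8800
= 1.0374

1.0374


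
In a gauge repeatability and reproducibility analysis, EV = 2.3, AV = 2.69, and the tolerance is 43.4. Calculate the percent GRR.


GRR = sqrt(EV^2 + AV^2) = sqrt(2.3^2 + 2.69^2) = 3.5392231
%GRR = GRR / tol * 100 = 3.5392231 / 43.4 * 100
%GRR = 8.1549

8.1549


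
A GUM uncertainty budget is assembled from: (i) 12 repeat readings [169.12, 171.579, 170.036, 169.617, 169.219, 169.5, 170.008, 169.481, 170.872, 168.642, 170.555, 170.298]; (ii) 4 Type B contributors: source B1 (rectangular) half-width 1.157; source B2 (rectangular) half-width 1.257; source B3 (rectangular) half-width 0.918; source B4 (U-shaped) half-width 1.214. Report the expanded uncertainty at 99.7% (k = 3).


mean = (169.12 + 171.579 + 170.036 + 169.617 + 169.219 + 169.5 + 170.008 + 169.481 + 170.872 + 168.642 + 170.555 + 170.298) / 12 = 169.9105833
s = sqrt(sum((x - mean)^2)/(n-1)) = 0.82299039
u_A = s / sqrt(n) = 0.82299039 / sqrt(12) = 0.23757686
u_B1 = 1.157 / sqrt(3) = 0.66799426
u_B2 = 1.257 / sqrt(3) = 0.72572929
u_B3 = 0.918 / sqrt(3) = 0.53000755
u_B4 = 1.214 / sqrt(2) = 0.85842763
uc = sqrt(0.23757686^2 + 0.66799426^2 + 0.72572929^2 + 0.53000755^2 + 0.85842763^2) = 1.4307858
U = k * uc = 3 * 1.4307858
U = 4.2924

4.2924


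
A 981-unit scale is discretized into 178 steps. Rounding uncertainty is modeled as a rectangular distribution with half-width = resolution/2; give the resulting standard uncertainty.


resolution = range / divisions
resolution = 981 / 178 = 5.511236
u_res = resolution / (2*sqrt(3))
u_res = 5.511236 / 3.4641016
u_res = 1.5910

1.5910


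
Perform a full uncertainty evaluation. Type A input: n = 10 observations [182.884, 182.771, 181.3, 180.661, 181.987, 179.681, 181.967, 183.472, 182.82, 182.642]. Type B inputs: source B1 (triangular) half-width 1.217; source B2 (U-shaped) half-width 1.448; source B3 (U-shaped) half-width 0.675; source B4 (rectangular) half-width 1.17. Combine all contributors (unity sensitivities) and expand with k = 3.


mean = (182.884 + 182.771 + 181.3 + 180.661 + 181.987 + 179.681 + 181.967 + 183.472 + 182.82 + 182.642) / 10 = 182.0185
s = sqrt(sum((x - mean)^2)/(n-1)) = 1.1683684
u_A = s / sqrt(n) = 1.1683684 / sqrt(10) = 0.36947053
u_B1 = 1.217 / sqrt(6) = 0.49683817
u_B2 = 1.448 / sqrt(2) = 1.0238906
u_B3 = 0.675 / sqrt(2) = 0.47729708
u_B4 = 1.17 / sqrt(3) = 0.67549981
uc = sqrt(0.36947053^2 + 0.49683817^2 + 1.0238906^2 + 0.47729708^2 + 0.67549981^2) = 1.4545862
U = k * uc = 3 * 1.4545862
U = 4.3638

4.3638


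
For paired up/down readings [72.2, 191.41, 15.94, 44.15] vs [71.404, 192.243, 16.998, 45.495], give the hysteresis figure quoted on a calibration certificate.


|72.2 - 71.404| = 0.7960
|191.41 - 192.243| = 0.8330
|15.94 - 16.998| = 1.0580
|44.15 - 45.495| = 1.3450
hysteresis = max(diffs) = 1.3450

1.3450


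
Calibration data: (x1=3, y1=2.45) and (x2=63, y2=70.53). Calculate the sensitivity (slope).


slope = (y2 - y1) / (x2 - x1)
= (70.53 - 2.45) / (63 - 3)
= 68.0800 / 60
= 1.1347

1.1347


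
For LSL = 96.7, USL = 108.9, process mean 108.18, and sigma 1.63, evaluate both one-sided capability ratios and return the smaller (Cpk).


Cpu = (USL - mean) / (3*sigma) = (108.9 - 108.18) / (3*1.63) = 0.1472
Cpl = (mean - LSL) / (3*sigma) = (108.18 - 96.7) / (3*1.63) = 2.3476
Cpk = min(Cpu, Cpl) = 0.1472

0.1472


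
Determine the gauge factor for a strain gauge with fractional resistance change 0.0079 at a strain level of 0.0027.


GF = (dR/R) / epsilon
= 0.0079 / 0.0027
= 2.9259

2.9259


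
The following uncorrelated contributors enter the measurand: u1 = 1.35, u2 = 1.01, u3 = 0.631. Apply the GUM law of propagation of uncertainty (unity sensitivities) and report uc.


uc = sqrt(1.35^2 + 1.01^2 + 0.631^2)
uc = sqrt(3.240761)
uc = 1.8002

1.8002


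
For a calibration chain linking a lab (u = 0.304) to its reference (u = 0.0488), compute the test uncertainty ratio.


TUR = u_lab / u_ref
= 0.304 / 0.0488
= 6.2295

6.2295


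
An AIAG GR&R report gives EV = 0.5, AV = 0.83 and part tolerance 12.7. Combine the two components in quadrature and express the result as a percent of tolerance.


GRR = sqrt(EV^2 + AV^2) = sqrt(0.5^2 + 0.83^2) = 0.96896852
%GRR = GRR / tol * 100 = 0.96896852 / 12.7 * 100
%GRR = 7.6297

7.6297


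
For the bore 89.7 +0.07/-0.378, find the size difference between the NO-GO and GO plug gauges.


GO = nominal - lower_tol (smallest hole = maximum material condition)
GO = 89.7 - 0.378 = 89.322
NO-GO = nominal + upper_tol (largest hole = least material condition)
NO-GO = 89.7 + 0.07 = 89.77
spread = NO-GO - GO = 89.77 - 89.322 = 0.4480

0.4480


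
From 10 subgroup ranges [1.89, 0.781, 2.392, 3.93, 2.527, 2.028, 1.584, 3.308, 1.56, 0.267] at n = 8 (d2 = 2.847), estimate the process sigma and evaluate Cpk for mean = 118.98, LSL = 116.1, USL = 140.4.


R_bar = (1.89 + 0.781 + 2.392 + 3.93 + 2.527 + 2.028 + 1.584 + 3.308 + 1.56 + 0.267) / 10 = 2.0267
sigma = R_bar / d2 = 2.0267 / 2.847 = 0.71187215
Cp = (USL - LSL)/(6*sigma) = (140.4 - 116.1)/(6*0.71187215) = 5.6892
Cpu = (140.4 - 118.98)/(3*0.71187215) = 10.0299
Cpl = (118.98 - 116.1)/(3*0.71187215) = 1.3486
Cpk = min(Cpu, Cpl) = 1.3486

1.3486


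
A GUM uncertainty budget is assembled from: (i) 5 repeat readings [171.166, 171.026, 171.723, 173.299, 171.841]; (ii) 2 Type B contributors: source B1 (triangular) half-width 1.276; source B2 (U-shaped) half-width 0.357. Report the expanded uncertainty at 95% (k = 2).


mean = (171.166 + 171.026 + 171.723 + 173.299 + 171.841) / 5 = 171.811
s = sqrt(sum((x - mean)^2)/(n-1)) = 0.90208619
u_A = s / sqrt(n) = 0.90208619 / sqrt(5) = 0.40342521
u_B1 = 1.276 / sqrt(6) = 0.52092482
u_B2 = 0.357 / sqrt(2) = 0.25243712
uc = sqrt(0.40342521^2 + 0.52092482^2 + 0.25243712^2) = 0.70557712
U = k * uc = 2 * 0.70557712
U = 1.4112

1.4112


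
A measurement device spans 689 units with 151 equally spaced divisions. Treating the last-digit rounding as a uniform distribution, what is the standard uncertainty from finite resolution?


resolution = range / divisions
resolution = 689 / 151 = 4.5629139
u_res = resolution / (2*sqrt(3))
u_res = 4.5629139 / 3.4641016
u_res = 1.3172

1.3172


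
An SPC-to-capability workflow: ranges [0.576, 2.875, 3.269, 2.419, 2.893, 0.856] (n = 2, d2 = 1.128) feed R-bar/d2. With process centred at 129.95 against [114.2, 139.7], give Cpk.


R_bar = (0.576 + 2.875 + 3.269 + 2.419 + 2.893 + 0.856) / 6 = 2.148
sigma = R_bar / d2 = 2.148 / 1.128 = 1.9042553
Cp = (USL - LSL)/(6*sigma) = (139.7 - 114.2)/(6*1.9042553) = 2.2318
Cpu = (139.7 - 129.95)/(3*1.9042553) = 1.7067
Cpl = (129.95 - 114.2)/(3*1.9042553) = 2.7570
Cpk = min(Cpu, Cpl) = 1.7067

1.7067


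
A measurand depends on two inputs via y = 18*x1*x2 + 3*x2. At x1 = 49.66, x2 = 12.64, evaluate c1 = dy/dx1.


y = 18*x1*x2 + 3*x2
dy/dx1 = 18*x2
Evaluate at x2 = 12.64: c1 = 18 * 12.64
c1 = 227.5200

227.5200


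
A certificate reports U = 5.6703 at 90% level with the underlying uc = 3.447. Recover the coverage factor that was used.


k = U / uc
k = 5.6703 / 3.447
k = 1.645

1.645


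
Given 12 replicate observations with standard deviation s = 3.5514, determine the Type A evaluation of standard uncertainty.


u_A = s / sqrt(n)
u_A = 3.5514 / sqrt(12)
u_A = 3.5514 / 3.4641016
u_A = 1.0252

1.0252


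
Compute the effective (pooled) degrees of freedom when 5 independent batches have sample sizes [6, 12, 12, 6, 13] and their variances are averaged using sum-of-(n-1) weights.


nu = sum_i (n_i - 1)
nu = ((6 - 1) + (12 - 1) + (12 - 1) + (6 - 1) + (13 - 1))
nu = 5 + 11 + 11 + 5 + 12
nu = 44

44


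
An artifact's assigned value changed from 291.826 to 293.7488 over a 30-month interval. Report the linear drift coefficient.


rate = (v2 - v1) / months
= (293.7488 - 291.826) / 30
= 1.9228 / 30
= 0.0641

0.0641


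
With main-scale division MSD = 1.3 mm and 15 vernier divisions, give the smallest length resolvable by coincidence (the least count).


LC = MSD / n_div
= 1.3 / 15
= 0.0867

0.0867


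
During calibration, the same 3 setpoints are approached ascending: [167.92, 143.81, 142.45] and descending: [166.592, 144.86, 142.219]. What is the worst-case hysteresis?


|167.92 - 166.592| = 1.3280
|143.81 - 144.86| = 1.0500
|142.45 - 142.219| = 0.2310
hysteresis = max(diffs) = 1.3280

1.3280


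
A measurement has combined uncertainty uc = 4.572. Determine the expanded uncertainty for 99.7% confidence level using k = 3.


U = k * uc
U = 3 * 4.572
U = 13.7160

13.7160


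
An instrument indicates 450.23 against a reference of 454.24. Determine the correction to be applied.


Correction = standard - reading
= 454.24 - 450.23
= 4.0100

4.0100


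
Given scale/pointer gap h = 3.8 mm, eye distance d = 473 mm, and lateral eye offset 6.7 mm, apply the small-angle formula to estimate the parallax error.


error = h * offset / d
= 3.8 * 6.7 / 473
= 0.0538

0.0538


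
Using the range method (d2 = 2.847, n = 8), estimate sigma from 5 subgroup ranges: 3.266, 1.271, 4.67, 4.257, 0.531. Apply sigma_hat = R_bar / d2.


R_bar = (3.266 + 1.271 + 4.67 + 4.257 + 0.531) / 5
R_bar = 13.995 / 5 = 2.799
sigma_hat = R_bar / d2 = 2.799 / 2.847 = 0.9831

0.9831


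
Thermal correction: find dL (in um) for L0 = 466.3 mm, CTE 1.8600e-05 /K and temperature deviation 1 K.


dL = L * alpha * dT
= 466.3 * 1.8600e-05 * 1
= 0.0086732 mm
dL_um = 0.0086732 * 1000 = 8.6732 um

8.6732


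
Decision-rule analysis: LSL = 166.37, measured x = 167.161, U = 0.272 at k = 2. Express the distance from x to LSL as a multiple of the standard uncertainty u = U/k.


u = U / k = 0.272 / 2 = 0.136
margin = |LSL - x| = |166.37 - 167.161| = 0.791
z = margin / u = 0.791 / 0.136
z = 5.8162

5.8162


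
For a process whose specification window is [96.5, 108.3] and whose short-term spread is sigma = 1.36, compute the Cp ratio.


Cp = (USL - LSL) / (6 * sigma)
= (108.3 - 96.5) / (6 * 1.36)
= 11.8000 / 8.1600
= 1.4461

1.4461


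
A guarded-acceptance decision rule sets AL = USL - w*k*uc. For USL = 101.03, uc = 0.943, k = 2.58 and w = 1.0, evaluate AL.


U = k * uc = 2.58 * 0.943 = 2.43294
guard band g = w * U = 1.0 * 2.43294 = 2.43294
AL = USL - g = 101.03 - 2.43294
AL = 98.5971

98.5971


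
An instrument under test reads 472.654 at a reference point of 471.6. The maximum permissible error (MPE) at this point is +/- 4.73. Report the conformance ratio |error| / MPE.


e = indication - reference = 472.654 - 471.6 = 1.0540
|e| = 1.0540
ratio = |e| / MPE = 1.0540 / 4.73
ratio = 0.2228

0.2228


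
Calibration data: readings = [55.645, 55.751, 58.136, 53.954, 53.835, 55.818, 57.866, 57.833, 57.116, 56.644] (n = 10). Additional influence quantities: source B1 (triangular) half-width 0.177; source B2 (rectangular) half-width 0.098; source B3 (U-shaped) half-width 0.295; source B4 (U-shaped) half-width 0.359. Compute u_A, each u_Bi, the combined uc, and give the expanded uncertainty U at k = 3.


mean = (55.645 + 55.751 + 58.136 + 53.954 + 53.835 + 55.818 + 57.866 + 57.833 + 57.116 + 56.644) / 10 = 56.2598
s = sqrt(sum((x - mean)^2)/(n-1)) = 1.5450302
u_A = s / sqrt(n) = 1.5450302 / sqrt(10) = 0.48858145
u_B1 = 0.177 / sqrt(6) = 0.072259947
u_B2 = 0.098 / sqrt(3) = 0.056580326
u_B3 = 0.295 / sqrt(2) = 0.2085965
u_B4 = 0.359 / sqrt(2) = 0.25385133
uc = sqrt(0.48858145^2 + 0.072259947^2 + 0.056580326^2 + 0.2085965^2 + 0.25385133^2) = 0.59589233
U = k * uc = 3 * 0.59589233
U = 1.7877

1.7877


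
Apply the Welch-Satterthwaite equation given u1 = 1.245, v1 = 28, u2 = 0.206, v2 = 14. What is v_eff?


uc = sqrt(u1^2 + u2^2) = sqrt(1.245^2 + 0.206^2) = 1.2619275
v_eff = uc^4 / (u1^4/v1 + u2^4/v2)
= 1.2619275^4 / (1.245^4/28 + 0.206^4/14)
= 2.5359321 / 0.085934969
v_eff = 29.5099

29.5099


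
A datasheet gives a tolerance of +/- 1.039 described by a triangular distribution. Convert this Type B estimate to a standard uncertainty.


u_B = half_width / sqrt(6)
u_B = 1.039 / 2.4494897
u_B = 0.4242

0.4242


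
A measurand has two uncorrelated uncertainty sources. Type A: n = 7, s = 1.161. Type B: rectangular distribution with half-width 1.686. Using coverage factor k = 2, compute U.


u_A = s / sqrt(n) = 1.161 / sqrt(7) = 0.43881675
u_B = half_width / sqrt(3) = 1.686 / sqrt(3) = 0.97341255
uc = sqrt(u_A^2 + u_B^2) = sqrt(0.43881675^2 + 0.97341255^2) = 1.067751
U = k * uc = 2 * 1.067751
U = 2.1355

2.1355


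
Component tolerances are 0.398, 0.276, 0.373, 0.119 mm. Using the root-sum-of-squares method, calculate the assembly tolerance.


RSS = sqrt(0.398^2 + 0.276^2 + 0.373^2 + 0.119^2)
= sqrt(0.38787)
= 0.6228

0.6228


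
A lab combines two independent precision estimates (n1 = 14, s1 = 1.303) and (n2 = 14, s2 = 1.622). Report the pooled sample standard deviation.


s_p = sqrt(((n1-1)*s1^2 + (n2-1)*s2^2) / (n1+n2-2))
numerator = (14-1)*1.303^2 + (14-1)*1.622^2 = 22.071517 + 34.201492 = 56.273009
denominator = 14 + 14 - 2 = 26
s_p^2 = 56.273009 / 26 = 2.1643465
s_p = sqrt(2.1643465) = 1.4712

1.4712


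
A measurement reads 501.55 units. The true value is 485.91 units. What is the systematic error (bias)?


Systematic error = measured - true
= 501.55 - 485.91
= 15.6400

15.6400


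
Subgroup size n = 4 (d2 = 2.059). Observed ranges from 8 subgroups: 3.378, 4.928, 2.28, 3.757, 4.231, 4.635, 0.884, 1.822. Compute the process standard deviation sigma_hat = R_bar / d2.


R_bar = (3.378 + 4.928 + 2.28 + 3.757 + 4.231 + 4.635 + 0.884 + 1.822) / 8
R_bar = 25.915 / 8 = 3.239375
sigma_hat = R_bar / d2 = 3.239375 / 2.059 = 1.5733

1.5733


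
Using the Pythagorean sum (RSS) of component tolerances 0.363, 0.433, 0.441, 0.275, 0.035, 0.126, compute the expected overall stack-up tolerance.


RSS = sqrt(0.363^2 + 0.433^2 + 0.441^2 + 0.275^2 + 0.035^2 + 0.126^2)
= sqrt(0.606465)
= 0.7788

0.7788


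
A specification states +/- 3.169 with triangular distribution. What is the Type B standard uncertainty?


u_B = half_width / sqrt(6)
u_B = 3.169 / 2.4494897
u_B = 1.2937

1.2937


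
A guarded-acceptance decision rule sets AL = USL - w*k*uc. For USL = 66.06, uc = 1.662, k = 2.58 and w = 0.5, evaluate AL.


U = k * uc = 2.58 * 1.662 = 4.28796
guard band g = w * U = 0.5 * 4.28796 = 2.14398
AL = USL - g = 66.06 - 2.14398
AL = 63.9160

63.9160


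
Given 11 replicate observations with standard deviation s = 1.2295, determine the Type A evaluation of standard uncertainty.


u_A = s / sqrt(n)
u_A = 1.2295 / sqrt(11)
u_A = 1.2295 / 3.3166248
u_A = 0.3707

0.3707


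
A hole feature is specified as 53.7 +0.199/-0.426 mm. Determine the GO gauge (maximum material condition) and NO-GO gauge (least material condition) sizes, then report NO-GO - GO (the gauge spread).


GO = nominal - lower_tol (smallest hole = maximum material condition)
GO = 53.7 - 0.426 = 53.274
NO-GO = nominal + upper_tol (largest hole = least material condition)
NO-GO = 53.7 + 0.199 = 53.899
spread = NO-GO - GO = 53.899 - 53.274 = 0.6250

0.6250


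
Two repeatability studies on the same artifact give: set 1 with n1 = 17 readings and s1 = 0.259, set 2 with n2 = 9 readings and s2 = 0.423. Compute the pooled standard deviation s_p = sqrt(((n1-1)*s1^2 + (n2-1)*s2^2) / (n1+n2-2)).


s_p = sqrt(((n1-1)*s1^2 + (n2-1)*s2^2) / (n1+n2-2))
numerator = (17-1)*0.259^2 + (9-1)*0.423^2 = 1.073296 + 1.431432 = 2.504728
denominator = 17 + 9 - 2 = 24
s_p^2 = 2.504728 / 24 = 0.10436367
s_p = sqrt(0.10436367) = 0.3231

0.3231


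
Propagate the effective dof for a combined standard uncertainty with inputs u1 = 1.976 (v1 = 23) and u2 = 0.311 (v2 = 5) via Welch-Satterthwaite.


uc = sqrt(u1^2 + u2^2) = sqrt(1.976^2 + 0.311^2) = 2.0003242
v_eff = uc^4 / (u1^4/v1 + u2^4/v2)
= 2.0003242^4 / (1.976^4/23 + 0.311^4/5)
= 16.010377 / 0.66472811
v_eff = 24.0856

24.0856


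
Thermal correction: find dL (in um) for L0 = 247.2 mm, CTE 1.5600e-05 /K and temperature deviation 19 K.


dL = L * alpha * dT
= 247.2 * 1.5600e-05 * 19
= 0.0732701 mm
dL_um = 0.0732701 * 1000 = 73.2701 um

73.2701


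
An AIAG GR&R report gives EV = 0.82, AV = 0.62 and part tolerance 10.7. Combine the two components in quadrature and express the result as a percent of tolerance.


GRR = sqrt(EV^2 + AV^2) = sqrt(0.82^2 + 0.62^2) = 1.0280078
%GRR = GRR / tol * 100 = 1.0280078 / 10.7 * 100
%GRR = 9.6075

9.6075


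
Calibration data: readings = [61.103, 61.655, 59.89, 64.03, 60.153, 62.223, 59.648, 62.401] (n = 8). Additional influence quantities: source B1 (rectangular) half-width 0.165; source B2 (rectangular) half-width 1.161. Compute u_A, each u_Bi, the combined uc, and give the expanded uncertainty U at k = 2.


mean = (61.103 + 61.655 + 59.89 + 64.03 + 60.153 + 62.223 + 59.648 + 62.401) / 8 = 61.387875
s = sqrt(sum((x - mean)^2)/(n-1)) = 1.4953691
u_A = s / sqrt(n) = 1.4953691 / sqrt(8) = 0.52869282
u_B1 = 0.165 / sqrt(3) = 0.095262794
u_B2 = 1.161 / sqrt(3) = 0.67030366
uc = sqrt(0.52869282^2 + 0.095262794^2 + 0.67030366^2) = 0.85900995
U = k * uc = 2 * 0.85900995
U = 1.7180

1.7180


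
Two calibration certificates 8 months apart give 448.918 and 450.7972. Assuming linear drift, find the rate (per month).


rate = (v2 - v1) / months
= (450.7972 - 448.918) / 8
= 1.8792 / 8
= 0.2349

0.2349


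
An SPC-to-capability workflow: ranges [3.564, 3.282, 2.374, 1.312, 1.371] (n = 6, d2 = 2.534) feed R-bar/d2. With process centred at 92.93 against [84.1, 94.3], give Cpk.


R_bar = (3.564 + 3.282 + 2.374 + 1.312 + 1.371) / 5 = 2.3806
sigma = R_bar / d2 = 2.3806 / 2.534 = 0.9394633
Cp = (USL - LSL)/(6*sigma) = (94.3 - 84.1)/(6*0.9394633) = 1.8095
Cpu = (94.3 - 92.93)/(3*0.9394633) = 0.4861
Cpl = (92.93 - 84.1)/(3*0.9394633) = 3.1330
Cpk = min(Cpu, Cpl) = 0.4861

0.4861


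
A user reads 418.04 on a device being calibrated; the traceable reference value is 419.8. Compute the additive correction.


Correction = standard - reading
= 419.8 - 418.04
= 1.7600

1.7600


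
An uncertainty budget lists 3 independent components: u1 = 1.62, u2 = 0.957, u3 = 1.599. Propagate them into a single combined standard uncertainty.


uc = sqrt(1.62^2 + 0.957^2 + 1.599^2)
uc = sqrt(6.09705)
uc = 2.4692

2.4692


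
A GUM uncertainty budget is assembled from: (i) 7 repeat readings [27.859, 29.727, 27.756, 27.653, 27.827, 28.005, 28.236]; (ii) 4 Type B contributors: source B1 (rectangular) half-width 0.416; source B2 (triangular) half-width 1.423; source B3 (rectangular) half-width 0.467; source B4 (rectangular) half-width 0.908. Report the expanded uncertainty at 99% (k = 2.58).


mean = (27.859 + 29.727 + 27.756 + 27.653 + 27.827 + 28.005 + 28.236) / 7 = 28.15185714
s = sqrt(sum((x - mean)^2)/(n-1)) = 0.71955783
u_A = s / sqrt(n) = 0.71955783 / sqrt(7) = 0.2719673
u_B1 = 0.416 / sqrt(3) = 0.24017771
u_B2 = 1.423 / sqrt(6) = 0.58093732
u_B3 = 0.467 / sqrt(3) = 0.26962258
u_B4 = 0.908 / sqrt(3) = 0.52423404
uc = sqrt(0.2719673^2 + 0.24017771^2 + 0.58093732^2 + 0.26962258^2 + 0.52423404^2) = 0.90369098
U = k * uc = 2.58 * 0.90369098
U = 2.3315

2.3315


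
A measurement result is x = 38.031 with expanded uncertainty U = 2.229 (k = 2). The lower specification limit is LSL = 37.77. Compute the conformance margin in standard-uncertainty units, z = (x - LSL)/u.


u = U / k = 2.229 / 2 = 1.1145
margin = |LSL - x| = |37.77 - 38.031| = 0.261
z = margin / u = 0.261 / 1.1145
z = 0.2342

0.2342


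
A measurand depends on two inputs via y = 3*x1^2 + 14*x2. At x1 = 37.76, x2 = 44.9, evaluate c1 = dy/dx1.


y = 3*x1^2 + 14*x2
dy/dx1 = 2*3*x1
Evaluate at x1 = 37.76: c1 = 6 * 37.76
c1 = 226.5600

226.5600


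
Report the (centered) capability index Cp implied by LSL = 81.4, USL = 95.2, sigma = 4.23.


Cp = (USL - LSL) / (6 * sigma)
= (95.2 - 81.4) / (6 * 4.23)
= 13.8000 / 25.3800
= 0.5437

0.5437


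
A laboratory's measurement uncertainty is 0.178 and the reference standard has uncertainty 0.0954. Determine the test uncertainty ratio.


TUR = u_lab / u_ref
= 0.178 / 0.0954
= 1.8658

1.8658


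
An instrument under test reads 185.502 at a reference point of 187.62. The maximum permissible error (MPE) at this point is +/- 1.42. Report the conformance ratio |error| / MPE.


e = indication - reference = 185.502 - 187.62 = -2.1180
|e| = 2.1180
ratio = |e| / MPE = 2.1180 / 1.42
ratio = 1.4915

1.4915


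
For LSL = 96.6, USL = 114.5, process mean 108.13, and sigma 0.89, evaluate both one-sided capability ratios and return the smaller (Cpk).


Cpu = (USL - mean) / (3*sigma) = (114.5 - 108.13) / (3*0.89) = 2.3858
Cpl = (mean - LSL) / (3*sigma) = (108.13 - 96.6) / (3*0.89) = 4.3184
Cpk = min(Cpu, Cpl) = 2.3858

2.3858


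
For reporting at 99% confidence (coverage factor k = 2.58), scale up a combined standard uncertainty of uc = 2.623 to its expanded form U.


U = k * uc
U = 2.58 * 2.623
U = 6.7673

6.7673


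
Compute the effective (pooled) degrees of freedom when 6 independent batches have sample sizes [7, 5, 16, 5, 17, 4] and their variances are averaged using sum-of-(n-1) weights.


nu = sum_i (n_i - 1)
nu = ((7 - 1) + (5 - 1) + (16 - 1) + (5 - 1) + (17 - 1) + (4 - 1))
nu = 6 + 4 + 15 + 4 + 16 + 3
nu = 48

48


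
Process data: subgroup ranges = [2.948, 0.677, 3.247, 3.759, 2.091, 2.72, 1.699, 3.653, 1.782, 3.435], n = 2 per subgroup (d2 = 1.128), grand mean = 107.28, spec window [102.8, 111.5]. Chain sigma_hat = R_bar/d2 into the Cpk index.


R_bar = (2.948 + 0.677 + 3.247 + 3.759 + 2.091 + 2.72 + 1.699 + 3.653 + 1.782 + 3.435) / 10 = 2.6011
sigma = R_bar / d2 = 2.6011 / 1.128 = 2.3059397
Cp = (USL - LSL)/(6*sigma) = (111.5 - 102.8)/(6*2.3059397) = 0.6288
Cpu = (111.5 - 107.28)/(3*2.3059397) = 0.6100
Cpl = (107.28 - 102.8)/(3*2.3059397) = 0.6476
Cpk = min(Cpu, Cpl) = 0.6100

0.6100


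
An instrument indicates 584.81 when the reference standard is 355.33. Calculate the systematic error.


Systematic error = measured - true
= 584.81 - 355.33
= 229.4800

229.4800


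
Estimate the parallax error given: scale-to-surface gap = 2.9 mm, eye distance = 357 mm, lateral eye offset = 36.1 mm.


error = h * offset / d
= 2.9 * 36.1 / 357
= 0.2932

0.2932


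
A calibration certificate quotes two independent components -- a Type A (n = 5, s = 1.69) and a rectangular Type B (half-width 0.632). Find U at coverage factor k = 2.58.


u_A = s / sqrt(n) = 1.69 / sqrt(5) = 0.75579098
u_B = half_width / sqrt(3) = 0.632 / sqrt(3) = 0.36488537
uc = sqrt(u_A^2 + u_B^2) = sqrt(0.75579098^2 + 0.36488537^2) = 0.83926238
U = k * uc = 2.58 * 0.83926238
U = 2.1653

2.1653


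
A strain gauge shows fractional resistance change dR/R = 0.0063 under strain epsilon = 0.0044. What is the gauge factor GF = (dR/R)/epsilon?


GF = (dR/R) / epsilon
= 0.0063 / 0.0044
= 1.4318

1.4318
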